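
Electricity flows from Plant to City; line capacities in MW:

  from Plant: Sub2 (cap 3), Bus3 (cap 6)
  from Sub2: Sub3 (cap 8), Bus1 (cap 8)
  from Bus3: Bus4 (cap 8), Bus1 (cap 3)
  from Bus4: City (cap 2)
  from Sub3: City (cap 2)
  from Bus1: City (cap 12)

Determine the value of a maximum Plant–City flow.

8

Augment Plant→Sub2→Sub3→City: bottleneck 2, flow now 2.
Augment Plant→Sub2→Bus1→City: bottleneck 1, flow now 3.
Augment Plant→Bus3→Bus4→City: bottleneck 2, flow now 5.
Augment Plant→Bus3→Bus1→City: bottleneck 3, flow now 8.
No augmenting path remains; maximum flow = 8.
In the residual graph, reachable from Plant: {Plant, Bus3, Bus4}.
Min-cut edges: Plant→Sub2 (3), Bus3→Bus1 (3), Bus4→City (2); capacity 3 + 3 + 2 = 8.
This cut is saturated, so no flow can exceed 8.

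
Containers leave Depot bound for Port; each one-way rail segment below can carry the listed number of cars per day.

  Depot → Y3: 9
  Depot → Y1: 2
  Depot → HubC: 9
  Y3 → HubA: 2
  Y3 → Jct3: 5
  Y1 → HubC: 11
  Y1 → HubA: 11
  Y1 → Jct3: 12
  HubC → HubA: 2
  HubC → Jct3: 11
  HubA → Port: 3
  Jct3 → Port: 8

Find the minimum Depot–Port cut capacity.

Augment Depot→Y3→HubA→Port: bottleneck 2, flow now 2.
Augment Depot→Y3→Jct3→Port: bottleneck 5, flow now 7.
Augment Depot→Y1→HubA→Port: bottleneck 1, flow now 8.
Augment Depot→Y1→Jct3→Port: bottleneck 1, flow now 9.
Augment Depot→HubC→Jct3→Port: bottleneck 2, flow now 11.
No augmenting path remains; maximum flow = 11.
By max-flow min-cut, the minimum cut capacity equals the max flow.
In the residual graph, reachable from Depot: {Depot, Y3, Y1, HubC, HubA, Jct3}.
Min-cut edges: HubA→Port (3), Jct3→Port (8); capacity 3 + 8 = 11.

11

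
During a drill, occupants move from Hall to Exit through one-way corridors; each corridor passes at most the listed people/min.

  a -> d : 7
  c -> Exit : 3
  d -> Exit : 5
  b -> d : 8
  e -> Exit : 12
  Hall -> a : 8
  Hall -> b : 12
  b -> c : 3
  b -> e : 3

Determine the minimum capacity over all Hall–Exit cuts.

11

Augment Hall→a→d→Exit: bottleneck 5, flow now 5.
Augment Hall→b→c→Exit: bottleneck 3, flow now 8.
Augment Hall→b→e→Exit: bottleneck 3, flow now 11.
No augmenting path remains; maximum flow = 11.
By max-flow min-cut, the minimum cut capacity equals the max flow.
In the residual graph, reachable from Hall: {Hall, a, b, d}.
Min-cut edges: b→c (3), b→e (3), d→Exit (5); capacity 3 + 3 + 5 = 11.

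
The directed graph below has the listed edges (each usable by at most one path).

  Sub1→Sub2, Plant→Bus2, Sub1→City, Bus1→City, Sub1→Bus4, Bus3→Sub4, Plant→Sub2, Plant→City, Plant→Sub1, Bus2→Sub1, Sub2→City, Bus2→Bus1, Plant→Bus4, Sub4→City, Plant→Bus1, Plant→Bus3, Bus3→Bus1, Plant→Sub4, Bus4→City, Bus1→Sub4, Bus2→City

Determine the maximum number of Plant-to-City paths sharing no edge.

Assign every edge capacity 1; by Menger, the answer equals the max flow.
Path Plant→City (+1); total 1.
Path Plant→Bus2→City (+1); total 2.
Path Plant→Sub2→City (+1); total 3.
Path Plant→Bus1→City (+1); total 4.
Path Plant→Sub1→City (+1); total 5.
Path Plant→Sub4→City (+1); total 6.
Path Plant→Bus4→City (+1); total 7.
No residual Plant→City path; max flow = 7.
Certifying cut of size 7: {Bus1→City, Plant→Bus2, Plant→Bus4, Plant→City, Plant→Sub1, Plant→Sub2, Sub4→City}.

7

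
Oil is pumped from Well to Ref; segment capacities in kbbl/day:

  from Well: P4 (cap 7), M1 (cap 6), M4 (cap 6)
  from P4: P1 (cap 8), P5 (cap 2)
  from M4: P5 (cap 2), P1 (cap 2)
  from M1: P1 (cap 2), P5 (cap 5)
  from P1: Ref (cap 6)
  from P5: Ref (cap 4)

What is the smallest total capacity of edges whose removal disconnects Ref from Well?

Augment Well→P4→P1→Ref: bottleneck 6, flow now 6.
Augment Well→P4→P5→Ref: bottleneck 1, flow now 7.
Augment Well→M4→P5→Ref: bottleneck 2, flow now 9.
Augment Well→M1→P5→Ref: bottleneck 1, flow now 10.
No augmenting path remains; maximum flow = 10.
By max-flow min-cut, the minimum cut capacity equals the max flow.
In the residual graph, reachable from Well: {Well, P4, M4, M1, P1, P5}.
Min-cut edges: P1→Ref (6), P5→Ref (4); capacity 6 + 4 = 10.

10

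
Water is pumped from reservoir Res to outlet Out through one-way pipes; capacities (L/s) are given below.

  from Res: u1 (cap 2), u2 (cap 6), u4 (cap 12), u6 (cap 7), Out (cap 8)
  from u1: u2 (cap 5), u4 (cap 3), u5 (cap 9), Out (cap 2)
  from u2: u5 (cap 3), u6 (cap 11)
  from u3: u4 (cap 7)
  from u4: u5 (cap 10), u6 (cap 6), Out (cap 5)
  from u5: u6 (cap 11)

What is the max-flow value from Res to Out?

15

Augment Res→Out: bottleneck 8, flow now 8.
Augment Res→u1→Out: bottleneck 2, flow now 10.
Augment Res→u4→Out: bottleneck 5, flow now 15.
No augmenting path remains; maximum flow = 15.
In the residual graph, reachable from Res: {Res, u2, u4, u5, u6}.
Min-cut edges: Res→u1 (2), Res→Out (8), u4→Out (5); capacity 2 + 8 + 5 = 15.
This cut is saturated, so no flow can exceed 15.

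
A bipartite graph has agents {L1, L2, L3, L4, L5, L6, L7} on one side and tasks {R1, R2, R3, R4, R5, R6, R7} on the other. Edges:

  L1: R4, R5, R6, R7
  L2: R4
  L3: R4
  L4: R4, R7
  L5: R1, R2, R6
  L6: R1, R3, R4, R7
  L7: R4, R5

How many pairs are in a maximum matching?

6

Unit-capacity flow: source→left, listed edges, right→sink; max matching = max flow.
Augmenting path L1→R4 (+1); matched 1.
Augmenting path L4→R7 (+1); matched 2.
Augmenting path L5→R1 (+1); matched 3.
Augmenting path L6→R3 (+1); matched 4.
Augmenting path L7→R5 (+1); matched 5.
Augmenting path L2→R4→L1→R6 (+1); matched 6.
No augmenting path remains; maximum matching = 6.
König certificate: {L1, L4, L5, L6, L7, R4} is a vertex cover of size 6 (every listed pair touches it), so no matching can be larger.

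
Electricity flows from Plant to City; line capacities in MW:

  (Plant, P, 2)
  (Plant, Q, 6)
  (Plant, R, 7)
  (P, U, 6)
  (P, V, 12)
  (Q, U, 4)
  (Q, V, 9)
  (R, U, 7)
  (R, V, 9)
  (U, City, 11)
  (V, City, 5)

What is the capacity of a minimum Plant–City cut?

15

Augment Plant→P→U→City: bottleneck 2, flow now 2.
Augment Plant→Q→U→City: bottleneck 4, flow now 6.
Augment Plant→Q→V→City: bottleneck 2, flow now 8.
Augment Plant→R→U→City: bottleneck 5, flow now 13.
Augment Plant→R→V→City: bottleneck 2, flow now 15.
No augmenting path remains; maximum flow = 15.
By max-flow min-cut, the minimum cut capacity equals the max flow.
In the residual graph, reachable from Plant: {Plant}.
Min-cut edges: Plant→P (2), Plant→Q (6), Plant→R (7); capacity 2 + 6 + 7 = 15.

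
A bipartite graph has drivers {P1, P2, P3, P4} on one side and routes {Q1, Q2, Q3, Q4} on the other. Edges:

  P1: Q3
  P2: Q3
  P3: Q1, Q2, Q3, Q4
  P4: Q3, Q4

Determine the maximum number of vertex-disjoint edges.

3

Unit-capacity flow: source→left, listed edges, right→sink; max matching = max flow.
Augmenting path P1→Q3 (+1); matched 1.
Augmenting path P3→Q1 (+1); matched 2.
Augmenting path P4→Q4 (+1); matched 3.
No augmenting path remains; maximum matching = 3.
König certificate: {P3, P4, Q3} is a vertex cover of size 3 (every listed pair touches it), so no matching can be larger.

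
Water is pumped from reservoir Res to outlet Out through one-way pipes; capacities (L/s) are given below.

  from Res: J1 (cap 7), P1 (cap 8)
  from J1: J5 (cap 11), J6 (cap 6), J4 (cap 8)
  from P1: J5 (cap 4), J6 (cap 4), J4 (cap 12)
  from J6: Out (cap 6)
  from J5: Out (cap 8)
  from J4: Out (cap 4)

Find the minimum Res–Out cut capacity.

Augment Res→J1→J6→Out: bottleneck 6, flow now 6.
Augment Res→J1→J5→Out: bottleneck 1, flow now 7.
Augment Res→P1→J5→Out: bottleneck 4, flow now 11.
Augment Res→P1→J4→Out: bottleneck 4, flow now 15.
No augmenting path remains; maximum flow = 15.
By max-flow min-cut, the minimum cut capacity equals the max flow.
In the residual graph, reachable from Res: {Res}.
Min-cut edges: Res→J1 (7), Res→P1 (8); capacity 7 + 8 = 15.

15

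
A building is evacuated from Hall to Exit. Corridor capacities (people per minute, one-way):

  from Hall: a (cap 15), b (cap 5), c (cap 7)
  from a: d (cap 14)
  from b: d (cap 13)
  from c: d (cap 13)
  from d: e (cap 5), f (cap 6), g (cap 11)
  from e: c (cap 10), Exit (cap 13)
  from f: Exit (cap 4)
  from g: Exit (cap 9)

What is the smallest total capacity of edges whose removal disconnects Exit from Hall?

18

Augment Hall→a→d→e→Exit: bottleneck 5, flow now 5.
Augment Hall→a→d→f→Exit: bottleneck 4, flow now 9.
Augment Hall→a→d→g→Exit: bottleneck 5, flow now 14.
Augment Hall→b→d→g→Exit: bottleneck 4, flow now 18.
No augmenting path remains; maximum flow = 18.
By max-flow min-cut, the minimum cut capacity equals the max flow.
In the residual graph, reachable from Hall: {Hall, a, b, c, d, f, g}.
Min-cut edges: d→e (5), f→Exit (4), g→Exit (9); capacity 5 + 4 + 9 = 18.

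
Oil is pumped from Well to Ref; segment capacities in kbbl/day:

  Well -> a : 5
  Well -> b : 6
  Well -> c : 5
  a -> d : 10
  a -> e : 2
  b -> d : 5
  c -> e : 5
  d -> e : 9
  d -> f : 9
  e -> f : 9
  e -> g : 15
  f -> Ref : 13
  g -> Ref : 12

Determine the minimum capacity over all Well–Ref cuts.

Augment Well→a→d→f→Ref: bottleneck 5, flow now 5.
Augment Well→b→d→f→Ref: bottleneck 4, flow now 9.
Augment Well→c→e→f→Ref: bottleneck 4, flow now 13.
Augment Well→c→e→g→Ref: bottleneck 1, flow now 14.
Augment Well→b→d→e→g→Ref: bottleneck 1, flow now 15.
No augmenting path remains; maximum flow = 15.
By max-flow min-cut, the minimum cut capacity equals the max flow.
In the residual graph, reachable from Well: {Well, b}.
Min-cut edges: Well→a (5), Well→c (5), b→d (5); capacity 5 + 5 + 5 = 15.

15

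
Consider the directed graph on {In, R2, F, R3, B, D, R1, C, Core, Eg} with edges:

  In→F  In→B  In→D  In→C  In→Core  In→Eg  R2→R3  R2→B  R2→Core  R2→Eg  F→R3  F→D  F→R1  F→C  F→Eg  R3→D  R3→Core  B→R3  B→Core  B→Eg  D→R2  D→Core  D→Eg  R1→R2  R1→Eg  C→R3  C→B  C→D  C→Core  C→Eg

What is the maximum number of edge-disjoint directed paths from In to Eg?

5

Assign every edge capacity 1; by Menger, the answer equals the max flow.
Path In→Eg (+1); total 1.
Path In→F→Eg (+1); total 2.
Path In→B→Eg (+1); total 3.
Path In→D→Eg (+1); total 4.
Path In→C→Eg (+1); total 5.
No residual In→Eg path; max flow = 5.
Certifying cut of size 5: {In→B, In→C, In→D, In→Eg, In→F}.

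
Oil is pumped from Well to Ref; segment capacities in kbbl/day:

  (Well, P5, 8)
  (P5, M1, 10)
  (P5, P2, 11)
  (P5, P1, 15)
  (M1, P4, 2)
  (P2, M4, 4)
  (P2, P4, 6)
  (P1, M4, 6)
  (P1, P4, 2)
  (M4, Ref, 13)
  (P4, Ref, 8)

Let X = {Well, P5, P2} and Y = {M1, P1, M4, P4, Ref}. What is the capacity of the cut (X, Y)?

35

Edges leaving {Well, P5, P2}: P5→M1 (10), P5→P1 (15), P2→M4 (4), P2→P4 (6).
Cut capacity = 10 + 15 + 4 + 6 = 35.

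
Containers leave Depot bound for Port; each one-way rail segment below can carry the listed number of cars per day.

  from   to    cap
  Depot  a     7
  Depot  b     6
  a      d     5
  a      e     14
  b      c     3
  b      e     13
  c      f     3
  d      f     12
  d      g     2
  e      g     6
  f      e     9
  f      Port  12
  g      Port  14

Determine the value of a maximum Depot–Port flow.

Augment Depot→a→d→f→Port: bottleneck 5, flow now 5.
Augment Depot→a→e→g→Port: bottleneck 2, flow now 7.
Augment Depot→b→c→f→Port: bottleneck 3, flow now 10.
Augment Depot→b→e→g→Port: bottleneck 3, flow now 13.
No augmenting path remains; maximum flow = 13.
In the residual graph, reachable from Depot: {Depot}.
Min-cut edges: Depot→a (7), Depot→b (6); capacity 7 + 6 = 13.
This cut is saturated, so no flow can exceed 13.

13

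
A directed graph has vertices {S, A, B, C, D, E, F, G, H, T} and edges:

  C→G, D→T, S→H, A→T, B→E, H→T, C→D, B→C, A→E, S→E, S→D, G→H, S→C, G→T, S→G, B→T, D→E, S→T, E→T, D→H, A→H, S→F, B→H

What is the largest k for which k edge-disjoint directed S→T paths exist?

Assign every edge capacity 1; by Menger, the answer equals the max flow.
Path S→T (+1); total 1.
Path S→D→T (+1); total 2.
Path S→E→T (+1); total 3.
Path S→G→T (+1); total 4.
Path S→H→T (+1); total 5.
No residual S→T path; max flow = 5.
Certifying cut of size 5: {D→T, E→T, G→T, H→T, S→T}.

5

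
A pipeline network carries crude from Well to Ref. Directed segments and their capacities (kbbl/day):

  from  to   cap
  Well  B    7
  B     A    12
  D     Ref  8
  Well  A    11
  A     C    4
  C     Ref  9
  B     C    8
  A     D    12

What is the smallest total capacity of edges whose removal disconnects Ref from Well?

17

Augment Well→A→C→Ref: bottleneck 4, flow now 4.
Augment Well→A→D→Ref: bottleneck 7, flow now 11.
Augment Well→B→C→Ref: bottleneck 5, flow now 16.
Augment Well→B→A→D→Ref: bottleneck 1, flow now 17.
No augmenting path remains; maximum flow = 17.
By max-flow min-cut, the minimum cut capacity equals the max flow.
In the residual graph, reachable from Well: {Well, A, B, C, D}.
Min-cut edges: C→Ref (9), D→Ref (8); capacity 9 + 8 = 17.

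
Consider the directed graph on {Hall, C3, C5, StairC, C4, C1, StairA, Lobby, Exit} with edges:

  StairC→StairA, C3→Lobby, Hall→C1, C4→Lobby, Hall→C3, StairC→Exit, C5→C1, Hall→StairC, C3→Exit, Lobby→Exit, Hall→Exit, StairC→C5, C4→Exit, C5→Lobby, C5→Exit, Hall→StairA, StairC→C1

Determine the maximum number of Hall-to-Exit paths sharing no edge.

3

Assign every edge capacity 1; by Menger, the answer equals the max flow.
Path Hall→Exit (+1); total 1.
Path Hall→C3→Exit (+1); total 2.
Path Hall→StairC→Exit (+1); total 3.
No residual Hall→Exit path; max flow = 3.
Certifying cut of size 3: {Hall→C3, Hall→Exit, Hall→StairC}.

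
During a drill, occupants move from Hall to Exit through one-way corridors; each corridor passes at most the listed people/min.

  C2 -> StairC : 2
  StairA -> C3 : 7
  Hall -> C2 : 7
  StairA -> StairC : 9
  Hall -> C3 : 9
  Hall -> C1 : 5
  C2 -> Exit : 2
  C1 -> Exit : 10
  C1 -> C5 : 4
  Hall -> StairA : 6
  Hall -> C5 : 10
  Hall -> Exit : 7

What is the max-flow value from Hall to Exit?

14

Augment Hall→Exit: bottleneck 7, flow now 7.
Augment Hall→C2→Exit: bottleneck 2, flow now 9.
Augment Hall→C1→Exit: bottleneck 5, flow now 14.
No augmenting path remains; maximum flow = 14.
In the residual graph, reachable from Hall: {Hall, StairA, C2, StairC, C3, C5}.
Min-cut edges: Hall→C1 (5), Hall→Exit (7), C2→Exit (2); capacity 5 + 7 + 2 = 14.
This cut is saturated, so no flow can exceed 14.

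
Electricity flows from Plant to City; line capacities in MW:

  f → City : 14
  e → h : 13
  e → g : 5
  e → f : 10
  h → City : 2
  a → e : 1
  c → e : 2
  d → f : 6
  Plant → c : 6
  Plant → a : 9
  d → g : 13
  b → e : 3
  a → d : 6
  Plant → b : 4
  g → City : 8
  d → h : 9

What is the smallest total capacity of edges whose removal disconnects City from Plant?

12

Augment Plant→a→d→f→City: bottleneck 6, flow now 6.
Augment Plant→a→e→f→City: bottleneck 1, flow now 7.
Augment Plant→b→e→f→City: bottleneck 3, flow now 10.
Augment Plant→c→e→f→City: bottleneck 2, flow now 12.
No augmenting path remains; maximum flow = 12.
By max-flow min-cut, the minimum cut capacity equals the max flow.
In the residual graph, reachable from Plant: {Plant, a, b, c}.
Min-cut edges: a→d (6), a→e (1), b→e (3), c→e (2); capacity 6 + 1 + 3 + 2 = 12.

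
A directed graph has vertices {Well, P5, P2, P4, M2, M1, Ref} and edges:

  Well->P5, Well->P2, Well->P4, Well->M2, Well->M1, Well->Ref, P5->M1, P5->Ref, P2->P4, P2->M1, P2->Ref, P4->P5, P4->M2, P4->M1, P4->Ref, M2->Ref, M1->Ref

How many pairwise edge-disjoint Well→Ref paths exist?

6

Assign every edge capacity 1; by Menger, the answer equals the max flow.
Path Well→Ref (+1); total 1.
Path Well→P5→Ref (+1); total 2.
Path Well→P2→Ref (+1); total 3.
Path Well→P4→Ref (+1); total 4.
Path Well→M2→Ref (+1); total 5.
Path Well→M1→Ref (+1); total 6.
No residual Well→Ref path; max flow = 6.
Certifying cut of size 6: {Well→M1, Well→M2, Well→P2, Well→P4, Well→P5, Well→Ref}.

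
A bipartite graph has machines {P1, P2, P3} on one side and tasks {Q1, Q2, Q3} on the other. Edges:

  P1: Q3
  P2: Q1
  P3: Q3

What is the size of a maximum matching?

Unit-capacity flow: source→left, listed edges, right→sink; max matching = max flow.
Augmenting path P1→Q3 (+1); matched 1.
Augmenting path P2→Q1 (+1); matched 2.
No augmenting path remains; maximum matching = 2.
König certificate: {P2, Q3} is a vertex cover of size 2 (every listed pair touches it), so no matching can be larger.

2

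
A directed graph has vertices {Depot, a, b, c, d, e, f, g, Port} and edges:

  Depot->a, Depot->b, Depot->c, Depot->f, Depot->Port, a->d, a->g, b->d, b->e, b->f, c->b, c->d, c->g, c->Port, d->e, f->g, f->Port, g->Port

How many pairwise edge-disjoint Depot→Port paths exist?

Assign every edge capacity 1; by Menger, the answer equals the max flow.
Path Depot→Port (+1); total 1.
Path Depot→c→Port (+1); total 2.
Path Depot→f→Port (+1); total 3.
Path Depot→a→g→Port (+1); total 4.
No residual Depot→Port path; max flow = 4.
Certifying cut of size 4: {Depot→Port, Depot→c, f→Port, g→Port}.

4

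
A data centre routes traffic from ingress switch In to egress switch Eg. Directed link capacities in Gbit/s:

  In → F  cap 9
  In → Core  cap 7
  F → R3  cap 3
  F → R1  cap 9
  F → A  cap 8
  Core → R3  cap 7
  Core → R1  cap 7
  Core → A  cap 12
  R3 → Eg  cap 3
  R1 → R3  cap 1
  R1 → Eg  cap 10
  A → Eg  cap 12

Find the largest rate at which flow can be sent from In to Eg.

16

Augment In→F→R3→Eg: bottleneck 3, flow now 3.
Augment In→F→R1→Eg: bottleneck 6, flow now 9.
Augment In→Core→R1→Eg: bottleneck 4, flow now 13.
Augment In→Core→A→Eg: bottleneck 3, flow now 16.
No augmenting path remains; maximum flow = 16.
In the residual graph, reachable from In: {In}.
Min-cut edges: In→F (9), In→Core (7); capacity 9 + 7 = 16.
This cut is saturated, so no flow can exceed 16.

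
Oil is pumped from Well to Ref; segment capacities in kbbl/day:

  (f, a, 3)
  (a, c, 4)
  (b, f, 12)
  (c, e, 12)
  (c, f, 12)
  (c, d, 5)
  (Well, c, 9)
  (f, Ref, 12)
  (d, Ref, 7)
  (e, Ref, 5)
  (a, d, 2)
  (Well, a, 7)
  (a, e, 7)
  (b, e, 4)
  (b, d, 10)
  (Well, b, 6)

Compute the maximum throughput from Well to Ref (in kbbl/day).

22

Augment Well→a→d→Ref: bottleneck 2, flow now 2.
Augment Well→a→e→Ref: bottleneck 5, flow now 7.
Augment Well→b→d→Ref: bottleneck 5, flow now 12.
Augment Well→b→f→Ref: bottleneck 1, flow now 13.
Augment Well→c→f→Ref: bottleneck 9, flow now 22.
No augmenting path remains; maximum flow = 22.
In the residual graph, reachable from Well: {Well}.
Min-cut edges: Well→a (7), Well→b (6), Well→c (9); capacity 7 + 6 + 9 = 22.
This cut is saturated, so no flow can exceed 22.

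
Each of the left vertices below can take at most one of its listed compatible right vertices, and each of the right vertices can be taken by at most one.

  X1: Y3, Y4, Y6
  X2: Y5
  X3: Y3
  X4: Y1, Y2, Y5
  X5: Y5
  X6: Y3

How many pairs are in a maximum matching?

Unit-capacity flow: source→left, listed edges, right→sink; max matching = max flow.
Augmenting path X1→Y3 (+1); matched 1.
Augmenting path X2→Y5 (+1); matched 2.
Augmenting path X4→Y1 (+1); matched 3.
Augmenting path X3→Y3→X1→Y4 (+1); matched 4.
No augmenting path remains; maximum matching = 4.
König certificate: {X1, X4, Y3, Y5} is a vertex cover of size 4 (every listed pair touches it), so no matching can be larger.

4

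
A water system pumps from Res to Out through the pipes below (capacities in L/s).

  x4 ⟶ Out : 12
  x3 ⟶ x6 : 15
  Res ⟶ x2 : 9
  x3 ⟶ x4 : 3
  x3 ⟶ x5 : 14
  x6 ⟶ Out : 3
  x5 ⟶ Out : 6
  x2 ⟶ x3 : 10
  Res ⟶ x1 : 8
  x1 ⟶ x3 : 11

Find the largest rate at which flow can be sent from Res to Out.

Augment Res→x1→x3→x4→Out: bottleneck 3, flow now 3.
Augment Res→x1→x3→x5→Out: bottleneck 5, flow now 8.
Augment Res→x2→x3→x5→Out: bottleneck 1, flow now 9.
Augment Res→x2→x3→x6→Out: bottleneck 3, flow now 12.
No augmenting path remains; maximum flow = 12.
In the residual graph, reachable from Res: {Res, x1, x2, x3, x5, x6}.
Min-cut edges: x3→x4 (3), x5→Out (6), x6→Out (3); capacity 3 + 6 + 3 = 12.
This cut is saturated, so no flow can exceed 12.

12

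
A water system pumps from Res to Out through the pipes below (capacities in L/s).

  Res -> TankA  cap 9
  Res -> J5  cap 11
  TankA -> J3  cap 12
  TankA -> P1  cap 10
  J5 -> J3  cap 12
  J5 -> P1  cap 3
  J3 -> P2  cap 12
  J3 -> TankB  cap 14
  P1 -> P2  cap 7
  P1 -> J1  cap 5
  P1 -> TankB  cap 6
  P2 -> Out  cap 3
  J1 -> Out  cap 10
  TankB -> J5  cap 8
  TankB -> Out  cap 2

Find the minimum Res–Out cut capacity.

Augment Res→TankA→J3→P2→Out: bottleneck 3, flow now 3.
Augment Res→TankA→J3→TankB→Out: bottleneck 2, flow now 5.
Augment Res→TankA→P1→J1→Out: bottleneck 4, flow now 9.
Augment Res→J5→P1→J1→Out: bottleneck 1, flow now 10.
No augmenting path remains; maximum flow = 10.
By max-flow min-cut, the minimum cut capacity equals the max flow.
In the residual graph, reachable from Res: {Res, TankA, J5, J3, P1, P2, TankB}.
Min-cut edges: P1→J1 (5), P2→Out (3), TankB→Out (2); capacity 5 + 3 + 2 = 10.

10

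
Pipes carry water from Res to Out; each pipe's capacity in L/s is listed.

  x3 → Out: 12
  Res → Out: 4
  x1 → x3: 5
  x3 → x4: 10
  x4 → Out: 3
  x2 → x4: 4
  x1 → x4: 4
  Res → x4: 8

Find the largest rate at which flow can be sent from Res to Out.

7

Augment Res→Out: bottleneck 4, flow now 4.
Augment Res→x4→Out: bottleneck 3, flow now 7.
No augmenting path remains; maximum flow = 7.
In the residual graph, reachable from Res: {Res, x4}.
Min-cut edges: Res→Out (4), x4→Out (3); capacity 4 + 3 = 7.
This cut is saturated, so no flow can exceed 7.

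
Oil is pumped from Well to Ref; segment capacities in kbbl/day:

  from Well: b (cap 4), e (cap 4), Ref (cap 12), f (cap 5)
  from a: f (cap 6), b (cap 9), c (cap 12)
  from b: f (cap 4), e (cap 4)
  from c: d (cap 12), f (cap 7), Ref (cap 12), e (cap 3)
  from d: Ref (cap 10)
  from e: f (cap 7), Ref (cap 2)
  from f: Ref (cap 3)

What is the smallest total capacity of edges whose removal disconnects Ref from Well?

17

Augment Well→Ref: bottleneck 12, flow now 12.
Augment Well→e→Ref: bottleneck 2, flow now 14.
Augment Well→f→Ref: bottleneck 3, flow now 17.
No augmenting path remains; maximum flow = 17.
By max-flow min-cut, the minimum cut capacity equals the max flow.
In the residual graph, reachable from Well: {Well, b, e, f}.
Min-cut edges: Well→Ref (12), e→Ref (2), f→Ref (3); capacity 12 + 2 + 3 = 17.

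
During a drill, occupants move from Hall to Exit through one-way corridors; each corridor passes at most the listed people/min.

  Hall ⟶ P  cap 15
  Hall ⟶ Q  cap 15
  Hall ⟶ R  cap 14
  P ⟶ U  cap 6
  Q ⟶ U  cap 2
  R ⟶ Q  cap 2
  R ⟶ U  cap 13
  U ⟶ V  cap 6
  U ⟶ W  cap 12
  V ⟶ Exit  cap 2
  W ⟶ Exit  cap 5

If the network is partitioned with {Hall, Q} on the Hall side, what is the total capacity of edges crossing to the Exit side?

Edges leaving {Hall, Q}: Hall→P (15), Hall→R (14), Q→U (2).
Cut capacity = 15 + 14 + 2 = 31.

31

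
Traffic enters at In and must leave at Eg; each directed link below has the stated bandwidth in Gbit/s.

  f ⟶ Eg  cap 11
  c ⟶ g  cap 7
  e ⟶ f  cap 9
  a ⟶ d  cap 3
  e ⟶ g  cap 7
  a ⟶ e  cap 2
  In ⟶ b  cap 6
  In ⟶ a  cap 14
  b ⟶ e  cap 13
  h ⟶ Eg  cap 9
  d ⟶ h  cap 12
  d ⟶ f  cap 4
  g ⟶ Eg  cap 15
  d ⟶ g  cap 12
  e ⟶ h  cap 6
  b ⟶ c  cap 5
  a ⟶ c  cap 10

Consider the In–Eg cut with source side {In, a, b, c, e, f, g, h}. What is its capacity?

Edges leaving {In, a, b, c, e, f, g, h}: a→d (3), f→Eg (11), g→Eg (15), h→Eg (9).
Cut capacity = 3 + 11 + 15 + 9 = 38.

38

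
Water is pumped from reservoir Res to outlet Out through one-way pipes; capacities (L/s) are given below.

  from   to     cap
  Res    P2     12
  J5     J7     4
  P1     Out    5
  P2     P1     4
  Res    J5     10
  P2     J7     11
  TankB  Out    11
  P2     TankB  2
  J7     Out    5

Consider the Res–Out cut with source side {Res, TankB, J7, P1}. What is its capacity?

43

Edges leaving {Res, TankB, J7, P1}: Res→J5 (10), Res→P2 (12), TankB→Out (11), J7→Out (5), P1→Out (5).
Cut capacity = 10 + 12 + 11 + 5 + 5 = 43.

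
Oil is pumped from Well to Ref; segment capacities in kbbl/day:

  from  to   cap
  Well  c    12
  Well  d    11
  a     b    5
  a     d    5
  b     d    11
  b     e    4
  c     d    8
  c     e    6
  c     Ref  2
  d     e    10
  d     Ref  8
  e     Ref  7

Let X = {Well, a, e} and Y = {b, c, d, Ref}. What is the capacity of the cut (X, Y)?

Edges leaving {Well, a, e}: Well→c (12), Well→d (11), a→b (5), a→d (5), e→Ref (7).
Cut capacity = 12 + 11 + 5 + 5 + 7 = 40.

40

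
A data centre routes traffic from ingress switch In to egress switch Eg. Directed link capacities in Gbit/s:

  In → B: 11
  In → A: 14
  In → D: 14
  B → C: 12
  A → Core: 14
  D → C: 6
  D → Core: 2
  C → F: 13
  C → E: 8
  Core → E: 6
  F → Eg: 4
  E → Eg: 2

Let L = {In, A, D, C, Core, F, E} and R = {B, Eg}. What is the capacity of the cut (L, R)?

Edges leaving {In, A, D, C, Core, F, E}: In→B (11), F→Eg (4), E→Eg (2).
Cut capacity = 11 + 4 + 2 = 17.

17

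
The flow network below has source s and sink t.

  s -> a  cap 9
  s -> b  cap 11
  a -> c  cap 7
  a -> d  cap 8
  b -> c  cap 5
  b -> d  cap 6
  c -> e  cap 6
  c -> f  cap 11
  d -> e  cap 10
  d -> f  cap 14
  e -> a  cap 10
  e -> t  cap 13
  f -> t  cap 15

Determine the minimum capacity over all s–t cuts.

Augment s→a→c→e→t: bottleneck 6, flow now 6.
Augment s→a→c→f→t: bottleneck 1, flow now 7.
Augment s→a→d→e→t: bottleneck 2, flow now 9.
Augment s→b→c→f→t: bottleneck 5, flow now 14.
Augment s→b→d→e→t: bottleneck 5, flow now 19.
Augment s→b→d→f→t: bottleneck 1, flow now 20.
No augmenting path remains; maximum flow = 20.
By max-flow min-cut, the minimum cut capacity equals the max flow.
In the residual graph, reachable from s: {s}.
Min-cut edges: s→a (9), s→b (11); capacity 9 + 11 = 20.

20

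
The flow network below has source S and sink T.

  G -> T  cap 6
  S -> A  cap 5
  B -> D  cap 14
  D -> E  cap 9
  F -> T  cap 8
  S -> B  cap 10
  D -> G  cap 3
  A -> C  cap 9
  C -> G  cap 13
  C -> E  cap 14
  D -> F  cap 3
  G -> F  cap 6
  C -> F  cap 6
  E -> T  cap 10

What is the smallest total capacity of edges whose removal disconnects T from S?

Augment S→A→C→E→T: bottleneck 5, flow now 5.
Augment S→B→D→E→T: bottleneck 5, flow now 10.
Augment S→B→D→F→T: bottleneck 3, flow now 13.
Augment S→B→D→G→T: bottleneck 2, flow now 15.
No augmenting path remains; maximum flow = 15.
By max-flow min-cut, the minimum cut capacity equals the max flow.
In the residual graph, reachable from S: {S}.
Min-cut edges: S→A (5), S→B (10); capacity 5 + 10 = 15.

15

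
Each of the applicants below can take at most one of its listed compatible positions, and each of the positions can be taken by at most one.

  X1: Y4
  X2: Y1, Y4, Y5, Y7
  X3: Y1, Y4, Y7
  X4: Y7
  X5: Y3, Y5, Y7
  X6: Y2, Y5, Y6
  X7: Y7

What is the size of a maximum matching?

Unit-capacity flow: source→left, listed edges, right→sink; max matching = max flow.
Augmenting path X1→Y4 (+1); matched 1.
Augmenting path X2→Y1 (+1); matched 2.
Augmenting path X3→Y7 (+1); matched 3.
Augmenting path X5→Y3 (+1); matched 4.
Augmenting path X6→Y2 (+1); matched 5.
Augmenting path X4→Y7→X3→Y1→X2→Y5 (+1); matched 6.
No augmenting path remains; maximum matching = 6.
König certificate: {X1, X2, X3, X5, X6, Y7} is a vertex cover of size 6 (every listed pair touches it), so no matching can be larger.

6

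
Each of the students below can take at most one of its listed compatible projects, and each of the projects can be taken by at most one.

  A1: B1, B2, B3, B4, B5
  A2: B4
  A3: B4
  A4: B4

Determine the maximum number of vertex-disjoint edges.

Unit-capacity flow: source→left, listed edges, right→sink; max matching = max flow.
Augmenting path A1→B1 (+1); matched 1.
Augmenting path A2→B4 (+1); matched 2.
No augmenting path remains; maximum matching = 2.
König certificate: {A1, B4} is a vertex cover of size 2 (every listed pair touches it), so no matching can be larger.

2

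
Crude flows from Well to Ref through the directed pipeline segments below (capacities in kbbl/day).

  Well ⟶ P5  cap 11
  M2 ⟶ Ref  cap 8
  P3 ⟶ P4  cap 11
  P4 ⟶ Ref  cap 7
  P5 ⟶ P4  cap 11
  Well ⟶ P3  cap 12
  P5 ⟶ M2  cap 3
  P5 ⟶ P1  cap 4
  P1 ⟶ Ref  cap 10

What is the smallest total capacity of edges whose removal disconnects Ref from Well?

14

Augment Well→P5→P1→Ref: bottleneck 4, flow now 4.
Augment Well→P5→P4→Ref: bottleneck 7, flow now 11.
Augment Well→P3→P4→P5→M2→Ref: bottleneck 3, flow now 14. (uses reverse residual edge)
No augmenting path remains; maximum flow = 14.
By max-flow min-cut, the minimum cut capacity equals the max flow.
In the residual graph, reachable from Well: {Well, P5, P3, P4}.
Min-cut edges: P5→P1 (4), P5→M2 (3), P4→Ref (7); capacity 4 + 3 + 7 = 14.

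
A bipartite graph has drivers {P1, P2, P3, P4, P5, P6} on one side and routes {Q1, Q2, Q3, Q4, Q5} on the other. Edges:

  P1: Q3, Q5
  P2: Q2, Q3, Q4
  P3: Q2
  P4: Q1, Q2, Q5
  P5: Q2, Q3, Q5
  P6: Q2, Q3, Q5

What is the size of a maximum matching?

5

Unit-capacity flow: source→left, listed edges, right→sink; max matching = max flow.
Augmenting path P1→Q3 (+1); matched 1.
Augmenting path P2→Q2 (+1); matched 2.
Augmenting path P4→Q1 (+1); matched 3.
Augmenting path P5→Q5 (+1); matched 4.
Augmenting path P3→Q2→P2→Q4 (+1); matched 5.
No augmenting path remains; maximum matching = 5.
König certificate: {P2, P4, Q2, Q3, Q5} is a vertex cover of size 5 (every listed pair touches it), so no matching can be larger.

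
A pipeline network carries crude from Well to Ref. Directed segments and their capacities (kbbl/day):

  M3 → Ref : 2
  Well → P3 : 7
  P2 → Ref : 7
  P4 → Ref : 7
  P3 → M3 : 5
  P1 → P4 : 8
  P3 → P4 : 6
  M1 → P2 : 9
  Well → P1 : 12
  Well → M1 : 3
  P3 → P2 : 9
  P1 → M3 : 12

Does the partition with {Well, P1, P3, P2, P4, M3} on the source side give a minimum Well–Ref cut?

No — its capacity is 19, but the minimum cut has capacity 16.

Given cut capacity: 3 + 7 + 7 + 2 = 19.
Augment Well→P1→P4→Ref: bottleneck 7, flow now 7.
Augment Well→P1→M3→Ref: bottleneck 2, flow now 9.
Augment Well→P3→P2→Ref: bottleneck 7, flow now 16.
No augmenting path remains; maximum flow = 16.
In the residual graph, reachable from Well: {Well, P1, P3, M1, P2, P4, M3}.
Min-cut edges: P2→Ref (7), P4→Ref (7), M3→Ref (2); capacity 7 + 7 + 2 = 16.
Cut capacity 19 exceeds the max flow 16, so it is not minimum.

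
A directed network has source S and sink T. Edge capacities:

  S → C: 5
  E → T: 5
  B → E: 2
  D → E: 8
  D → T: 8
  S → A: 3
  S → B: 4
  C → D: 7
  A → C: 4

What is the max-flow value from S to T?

9

Augment S→B→E→T: bottleneck 2, flow now 2.
Augment S→C→D→T: bottleneck 5, flow now 7.
Augment S→A→C→D→T: bottleneck 2, flow now 9.
No augmenting path remains; maximum flow = 9.
In the residual graph, reachable from S: {S, A, B, C}.
Min-cut edges: B→E (2), C→D (7); capacity 2 + 7 = 9.
This cut is saturated, so no flow can exceed 9.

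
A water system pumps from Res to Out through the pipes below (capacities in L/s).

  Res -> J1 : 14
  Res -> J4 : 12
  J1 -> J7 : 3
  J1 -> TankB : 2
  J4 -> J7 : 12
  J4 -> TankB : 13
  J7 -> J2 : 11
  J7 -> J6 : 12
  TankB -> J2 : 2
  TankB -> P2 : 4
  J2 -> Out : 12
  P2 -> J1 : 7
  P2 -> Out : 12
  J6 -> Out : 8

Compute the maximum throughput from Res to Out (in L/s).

Augment Res→J1→J7→J2→Out: bottleneck 3, flow now 3.
Augment Res→J1→TankB→J2→Out: bottleneck 2, flow now 5.
Augment Res→J4→J7→J2→Out: bottleneck 7, flow now 12.
Augment Res→J4→J7→J6→Out: bottleneck 5, flow now 17.
No augmenting path remains; maximum flow = 17.
In the residual graph, reachable from Res: {Res, J1}.
Min-cut edges: Res→J4 (12), J1→J7 (3), J1→TankB (2); capacity 12 + 3 + 2 = 17.
This cut is saturated, so no flow can exceed 17.

17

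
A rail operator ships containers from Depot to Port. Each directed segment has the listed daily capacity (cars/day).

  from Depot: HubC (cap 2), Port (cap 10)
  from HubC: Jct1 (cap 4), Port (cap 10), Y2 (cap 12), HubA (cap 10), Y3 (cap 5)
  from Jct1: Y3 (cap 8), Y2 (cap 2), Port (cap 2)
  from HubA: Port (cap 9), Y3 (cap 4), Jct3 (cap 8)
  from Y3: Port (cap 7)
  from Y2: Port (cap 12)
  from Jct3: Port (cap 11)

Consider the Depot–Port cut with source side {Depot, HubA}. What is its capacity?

33

Edges leaving {Depot, HubA}: Depot→HubC (2), Depot→Port (10), HubA→Y3 (4), HubA→Jct3 (8), HubA→Port (9).
Cut capacity = 2 + 10 + 4 + 8 + 9 = 33.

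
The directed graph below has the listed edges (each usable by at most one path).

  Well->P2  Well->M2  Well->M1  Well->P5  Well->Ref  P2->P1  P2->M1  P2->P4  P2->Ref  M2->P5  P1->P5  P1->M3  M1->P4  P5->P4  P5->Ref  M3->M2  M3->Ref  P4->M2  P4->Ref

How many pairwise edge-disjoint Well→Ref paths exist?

4

Assign every edge capacity 1; by Menger, the answer equals the max flow.
Path Well→Ref (+1); total 1.
Path Well→P2→Ref (+1); total 2.
Path Well→P5→Ref (+1); total 3.
Path Well→M1→P4→Ref (+1); total 4.
No residual Well→Ref path; max flow = 4.
Certifying cut of size 4: {P4→Ref, P5→Ref, Well→P2, Well→Ref}.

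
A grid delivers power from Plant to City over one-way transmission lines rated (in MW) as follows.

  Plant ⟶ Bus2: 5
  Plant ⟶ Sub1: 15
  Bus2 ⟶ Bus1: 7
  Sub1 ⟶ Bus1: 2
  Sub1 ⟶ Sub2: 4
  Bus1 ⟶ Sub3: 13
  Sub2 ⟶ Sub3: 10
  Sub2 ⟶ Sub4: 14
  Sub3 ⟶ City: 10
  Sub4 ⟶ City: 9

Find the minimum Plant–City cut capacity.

Augment Plant→Bus2→Bus1→Sub3→City: bottleneck 5, flow now 5.
Augment Plant→Sub1→Bus1→Sub3→City: bottleneck 2, flow now 7.
Augment Plant→Sub1→Sub2→Sub3→City: bottleneck 3, flow now 10.
Augment Plant→Sub1→Sub2→Sub4→City: bottleneck 1, flow now 11.
No augmenting path remains; maximum flow = 11.
By max-flow min-cut, the minimum cut capacity equals the max flow.
In the residual graph, reachable from Plant: {Plant, Sub1}.
Min-cut edges: Plant→Bus2 (5), Sub1→Bus1 (2), Sub1→Sub2 (4); capacity 5 + 2 + 4 = 11.

11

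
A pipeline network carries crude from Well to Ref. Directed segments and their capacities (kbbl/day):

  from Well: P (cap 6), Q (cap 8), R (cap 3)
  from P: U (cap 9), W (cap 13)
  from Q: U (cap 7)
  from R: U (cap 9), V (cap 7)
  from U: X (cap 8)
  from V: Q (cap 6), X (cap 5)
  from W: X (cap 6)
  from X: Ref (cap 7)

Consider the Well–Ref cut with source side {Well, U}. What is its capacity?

25

Edges leaving {Well, U}: Well→P (6), Well→Q (8), Well→R (3), U→X (8).
Cut capacity = 6 + 8 + 3 + 8 = 25.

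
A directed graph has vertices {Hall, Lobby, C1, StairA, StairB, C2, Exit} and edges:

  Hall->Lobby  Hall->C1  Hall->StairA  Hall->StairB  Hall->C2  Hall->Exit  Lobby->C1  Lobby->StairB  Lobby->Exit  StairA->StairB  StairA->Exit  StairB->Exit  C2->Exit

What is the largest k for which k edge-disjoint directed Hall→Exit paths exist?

Assign every edge capacity 1; by Menger, the answer equals the max flow.
Path Hall→Exit (+1); total 1.
Path Hall→Lobby→Exit (+1); total 2.
Path Hall→StairA→Exit (+1); total 3.
Path Hall→StairB→Exit (+1); total 4.
Path Hall→C2→Exit (+1); total 5.
No residual Hall→Exit path; max flow = 5.
Certifying cut of size 5: {Hall→C2, Hall→Exit, Hall→Lobby, Hall→StairA, Hall→StairB}.

5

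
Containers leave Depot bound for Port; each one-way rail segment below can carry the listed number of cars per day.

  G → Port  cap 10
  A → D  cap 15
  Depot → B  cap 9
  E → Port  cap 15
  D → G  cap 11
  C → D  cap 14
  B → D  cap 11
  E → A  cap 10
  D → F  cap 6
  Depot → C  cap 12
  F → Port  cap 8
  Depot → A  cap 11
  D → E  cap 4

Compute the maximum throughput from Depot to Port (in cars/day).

Augment Depot→A→D→E→Port: bottleneck 4, flow now 4.
Augment Depot→A→D→F→Port: bottleneck 6, flow now 10.
Augment Depot→A→D→G→Port: bottleneck 1, flow now 11.
Augment Depot→B→D→G→Port: bottleneck 9, flow now 20.
No augmenting path remains; maximum flow = 20.
In the residual graph, reachable from Depot: {Depot, A, B, C, D, G}.
Min-cut edges: D→E (4), D→F (6), G→Port (10); capacity 4 + 6 + 10 = 20.
This cut is saturated, so no flow can exceed 20.

20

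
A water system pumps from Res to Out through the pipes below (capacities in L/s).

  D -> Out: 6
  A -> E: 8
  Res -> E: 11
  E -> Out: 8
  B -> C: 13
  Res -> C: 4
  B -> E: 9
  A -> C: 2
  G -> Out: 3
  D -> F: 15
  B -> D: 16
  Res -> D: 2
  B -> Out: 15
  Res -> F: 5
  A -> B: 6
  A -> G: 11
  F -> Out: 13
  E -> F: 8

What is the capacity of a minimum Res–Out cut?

Augment Res→D→Out: bottleneck 2, flow now 2.
Augment Res→E→Out: bottleneck 8, flow now 10.
Augment Res→F→Out: bottleneck 5, flow now 15.
Augment Res→E→F→Out: bottleneck 3, flow now 18.
No augmenting path remains; maximum flow = 18.
By max-flow min-cut, the minimum cut capacity equals the max flow.
In the residual graph, reachable from Res: {Res, C}.
Min-cut edges: Res→D (2), Res→E (11), Res→F (5); capacity 2 + 11 + 5 = 18.

18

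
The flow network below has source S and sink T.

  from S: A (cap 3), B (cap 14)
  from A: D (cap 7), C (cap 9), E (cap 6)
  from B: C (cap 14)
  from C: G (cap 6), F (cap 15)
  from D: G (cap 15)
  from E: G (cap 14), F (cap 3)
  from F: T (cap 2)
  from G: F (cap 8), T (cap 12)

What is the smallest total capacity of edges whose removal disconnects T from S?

Augment S→A→C→F→T: bottleneck 2, flow now 2.
Augment S→A→C→G→T: bottleneck 1, flow now 3.
Augment S→B→C→G→T: bottleneck 5, flow now 8.
Augment S→B→C→A→D→G→T: bottleneck 3, flow now 11. (uses reverse residual edge)
No augmenting path remains; maximum flow = 11.
By max-flow min-cut, the minimum cut capacity equals the max flow.
In the residual graph, reachable from S: {S, B, C, F}.
Min-cut edges: S→A (3), C→G (6), F→T (2); capacity 3 + 6 + 2 = 11.

11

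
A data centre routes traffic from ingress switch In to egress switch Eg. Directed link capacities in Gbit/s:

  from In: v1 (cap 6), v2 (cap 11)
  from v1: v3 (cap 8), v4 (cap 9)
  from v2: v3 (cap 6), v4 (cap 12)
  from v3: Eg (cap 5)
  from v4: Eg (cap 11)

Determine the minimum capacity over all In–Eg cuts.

Augment In→v1→v3→Eg: bottleneck 5, flow now 5.
Augment In→v1→v4→Eg: bottleneck 1, flow now 6.
Augment In→v2→v4→Eg: bottleneck 10, flow now 16.
No augmenting path remains; maximum flow = 16.
By max-flow min-cut, the minimum cut capacity equals the max flow.
In the residual graph, reachable from In: {In, v1, v2, v3, v4}.
Min-cut edges: v3→Eg (5), v4→Eg (11); capacity 5 + 11 = 16.

16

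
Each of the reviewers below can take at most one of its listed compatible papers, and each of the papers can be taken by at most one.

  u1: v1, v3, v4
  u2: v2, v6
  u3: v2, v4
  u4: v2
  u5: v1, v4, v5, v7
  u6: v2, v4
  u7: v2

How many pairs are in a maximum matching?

5

Unit-capacity flow: source→left, listed edges, right→sink; max matching = max flow.
Augmenting path u1→v1 (+1); matched 1.
Augmenting path u2→v2 (+1); matched 2.
Augmenting path u3→v4 (+1); matched 3.
Augmenting path u5→v5 (+1); matched 4.
Augmenting path u4→v2→u2→v6 (+1); matched 5.
No augmenting path remains; maximum matching = 5.
König certificate: {u1, u2, u5, v2, v4} is a vertex cover of size 5 (every listed pair touches it), so no matching can be larger.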